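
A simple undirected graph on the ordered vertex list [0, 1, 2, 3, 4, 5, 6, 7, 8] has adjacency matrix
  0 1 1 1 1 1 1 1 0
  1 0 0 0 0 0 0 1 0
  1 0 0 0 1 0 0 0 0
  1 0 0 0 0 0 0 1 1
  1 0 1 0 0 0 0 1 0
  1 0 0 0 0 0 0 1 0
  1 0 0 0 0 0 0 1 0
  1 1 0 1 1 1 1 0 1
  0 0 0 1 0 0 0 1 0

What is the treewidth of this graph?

A width-2 tree decomposition is:
Bags: B1 = {0, 5, 7}  B2 = {0, 3, 7}  B3 = {0, 4, 7}  B4 = {0, 6, 7}  B5 = {0, 1, 7}  B6 = {3, 7, 8}  B7 = {0, 2, 4}
Tree: B1–B2, B1–B3, B3–B4, B4–B5, B2–B6, B3–B7
Every bag has size at most 3, so the width is 3 − 1 = 2 and tw(G) ≤ 2. For the lower bound, the 3 vertices {0, 2, 4} are pairwise adjacent, and any tree decomposition puts a clique entirely inside one bag — forcing width ≥ 2. Combining the bounds, tw(G) = 2.

2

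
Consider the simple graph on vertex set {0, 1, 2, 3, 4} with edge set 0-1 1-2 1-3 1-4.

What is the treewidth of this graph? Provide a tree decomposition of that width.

Each bag holds 2 vertices, so the decomposition has width 1, which upper-bounds the treewidth. Since G has at least one edge (e.g. 1–4), it is not an edgeless graph, so tw(G) ≥ 1. Hence tw(G) = 1 exactly.

Treewidth 1.
One optimal decomposition is:
Bags: B1 = {1, 4}  B2 = {0, 1}  B3 = {1, 2}  B4 = {1, 3}
Tree: B1–B2, B2–B3, B3–B4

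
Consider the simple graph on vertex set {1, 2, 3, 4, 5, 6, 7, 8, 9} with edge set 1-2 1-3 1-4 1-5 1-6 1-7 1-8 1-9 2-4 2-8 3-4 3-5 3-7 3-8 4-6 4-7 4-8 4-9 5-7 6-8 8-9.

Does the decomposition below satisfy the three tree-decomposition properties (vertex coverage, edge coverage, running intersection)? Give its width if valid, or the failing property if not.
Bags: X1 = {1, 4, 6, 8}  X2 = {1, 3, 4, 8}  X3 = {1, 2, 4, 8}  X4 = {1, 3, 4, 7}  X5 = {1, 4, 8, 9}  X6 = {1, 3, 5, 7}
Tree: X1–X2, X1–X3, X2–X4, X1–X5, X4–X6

Yes; width 3.

Every vertex of G appears in some bag (union = {1, 2, 3, 4, 5, 6, 7, 8, 9}); every edge is covered by a bag; and for each vertex v the set of bags containing v is connected in the bag tree. The decomposition is therefore valid. The largest bag has 4 vertices, so the width is 3.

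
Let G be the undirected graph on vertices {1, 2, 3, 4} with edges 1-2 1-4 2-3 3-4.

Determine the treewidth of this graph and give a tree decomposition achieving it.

The largest bag has 3 vertices, giving width 2; this decomposition certifies tw(G) ≤ 2. For the lower bound, G contains the cycle 2–1–4–3–2, so G is not a forest; only forests have treewidth ≤ 1, hence tw(G) ≥ 2. The upper and lower bounds meet at 2, so that is the treewidth.

Treewidth 2.
One such decomposition:
Bags: B1 = {1, 2, 4}  B2 = {2, 3, 4}
Tree: B1–B2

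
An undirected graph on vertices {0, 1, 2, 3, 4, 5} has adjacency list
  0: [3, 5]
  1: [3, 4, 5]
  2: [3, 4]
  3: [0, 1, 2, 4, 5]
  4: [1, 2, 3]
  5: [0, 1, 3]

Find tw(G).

A width-2 tree decomposition is:
Bags: B1 = {1, 3, 5}  B2 = {0, 3, 5}  B3 = {1, 3, 4}  B4 = {2, 3, 4}
Tree: B1–B2, B1–B3, B3–B4
Each bag holds 3 vertices, so the decomposition has width 2, which upper-bounds the treewidth. On the other hand G contains the 3-clique {0, 3, 5}. A clique must lie in a single bag of any decomposition, so no decomposition can have width below 2. Hence tw(G) = 2 exactly.

2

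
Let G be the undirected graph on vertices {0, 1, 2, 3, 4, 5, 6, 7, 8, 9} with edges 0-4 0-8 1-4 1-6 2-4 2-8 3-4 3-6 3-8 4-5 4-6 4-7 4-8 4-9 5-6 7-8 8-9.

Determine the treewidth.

2

A width-2 tree decomposition is:
Bags: B1 = {4, 8, 9}  B2 = {3, 4, 8}  B3 = {3, 4, 6}  B4 = {0, 4, 8}  B5 = {1, 4, 6}  B6 = {2, 4, 8}  B7 = {4, 7, 8}  B8 = {4, 5, 6}
Tree: B1–B2, B2–B3, B2–B4, B3–B5, B4–B6, B1–B7, B5–B8
The largest bag has 3 vertices, giving width 2; this decomposition certifies tw(G) ≤ 2. Conversely, {0, 4, 8} is a clique of size 3, and the vertices of any clique must share a bag in every tree decomposition; so some bag has ≥ 3 vertices and tw(G) ≥ 2. Therefore the treewidth is 2.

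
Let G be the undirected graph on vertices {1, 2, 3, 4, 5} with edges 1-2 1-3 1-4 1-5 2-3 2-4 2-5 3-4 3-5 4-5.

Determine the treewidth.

4

A width-4 tree decomposition is:
Bags: B1 = {1, 2, 3, 4, 5}
Tree: (single bag)
With just one bag of size 5, the width is 5 − 1 = 4, so tw(G) ≤ 4. Conversely, {1, 2, 3, 4, 5} is a clique of size 5, and the vertices of any clique must share a bag in every tree decomposition; so some bag has ≥ 5 vertices and tw(G) ≥ 4. Therefore the treewidth is 4.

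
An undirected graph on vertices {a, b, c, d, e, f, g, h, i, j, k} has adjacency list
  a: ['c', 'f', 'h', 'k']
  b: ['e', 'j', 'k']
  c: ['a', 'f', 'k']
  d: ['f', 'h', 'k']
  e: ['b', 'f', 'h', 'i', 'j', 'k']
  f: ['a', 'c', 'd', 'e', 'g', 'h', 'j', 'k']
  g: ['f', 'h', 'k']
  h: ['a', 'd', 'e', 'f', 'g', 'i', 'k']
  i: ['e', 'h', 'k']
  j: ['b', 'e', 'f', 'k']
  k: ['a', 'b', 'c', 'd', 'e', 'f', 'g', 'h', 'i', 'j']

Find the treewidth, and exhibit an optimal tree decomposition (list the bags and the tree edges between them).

Treewidth 3.
Bags: B1 = {d, f, h, k}  B2 = {e, f, h, k}  B3 = {e, f, j, k}  B4 = {e, h, i, k}  B5 = {b, e, j, k}  B6 = {a, f, h, k}  B7 = {a, c, f, k}  B8 = {f, g, h, k}
Tree: B1–B2, B2–B3, B2–B4, B3–B5, B2–B6, B6–B7, B6–B8

The largest bag has 4 vertices, giving width 3; this decomposition certifies tw(G) ≤ 3. On the other hand G contains the 4-clique {e, f, j, k}. A clique must lie in a single bag of any decomposition, so no decomposition can have width below 3. Combining the bounds, tw(G) = 3.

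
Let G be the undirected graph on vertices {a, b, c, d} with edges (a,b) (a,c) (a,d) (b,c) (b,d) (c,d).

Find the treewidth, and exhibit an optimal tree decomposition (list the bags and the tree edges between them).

A single bag containing all 4 vertices is trivially a valid decomposition of width 3. For the lower bound, the 4 vertices {a, b, c, d} are pairwise adjacent, and any tree decomposition puts a clique entirely inside one bag — forcing width ≥ 3. Hence tw(G) = 3 exactly.

Treewidth 3.
One optimal decomposition is:
Bags: B1 = {a, b, c, d}
Tree: (single bag)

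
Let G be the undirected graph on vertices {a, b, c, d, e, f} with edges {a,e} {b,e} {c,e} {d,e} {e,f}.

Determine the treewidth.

A width-1 tree decomposition is:
Bags: B1 = {d, e}  B2 = {e, f}  B3 = {c, e}  B4 = {b, e}  B5 = {a, e}
Tree: B1–B2, B1–B3, B2–B4, B1–B5
The largest bag has 2 vertices, giving width 1; this decomposition certifies tw(G) ≤ 1. Any graph with an edge has treewidth ≥ 1, and G has the edge e–d. Therefore the treewidth is 1.

1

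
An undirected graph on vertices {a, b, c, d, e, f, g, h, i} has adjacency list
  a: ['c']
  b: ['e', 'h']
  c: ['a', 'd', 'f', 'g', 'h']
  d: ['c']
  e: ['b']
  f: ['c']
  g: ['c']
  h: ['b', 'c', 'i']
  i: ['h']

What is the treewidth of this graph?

A width-1 tree decomposition is:
Bags: B1 = {c, h}  B2 = {c, d}  B3 = {b, h}  B4 = {a, c}  B5 = {b, e}  B6 = {c, f}  B7 = {h, i}  B8 = {c, g}
Tree: B1–B2, B1–B3, B1–B4, B3–B5, B2–B6, B1–B7, B2–B8
Every bag has size at most 2, so the width is 2 − 1 = 1 and tw(G) ≤ 1. Since G has at least one edge (e.g. h–c), it is not an edgeless graph, so tw(G) ≥ 1. The upper and lower bounds meet at 1, so that is the treewidth.

1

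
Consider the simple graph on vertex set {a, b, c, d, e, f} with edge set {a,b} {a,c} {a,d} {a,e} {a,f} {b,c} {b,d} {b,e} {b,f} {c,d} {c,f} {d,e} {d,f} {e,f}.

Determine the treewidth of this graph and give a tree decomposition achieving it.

Treewidth 4.
One optimal decomposition is:
Bags: B1 = {a, b, c, d, f}  B2 = {a, b, d, e, f}
Tree: B1–B2

The largest bag has 5 vertices, giving width 4; this decomposition certifies tw(G) ≤ 4. On the other hand G contains the 5-clique {a, b, d, e, f}. A clique must lie in a single bag of any decomposition, so no decomposition can have width below 4. Hence tw(G) = 4 exactly.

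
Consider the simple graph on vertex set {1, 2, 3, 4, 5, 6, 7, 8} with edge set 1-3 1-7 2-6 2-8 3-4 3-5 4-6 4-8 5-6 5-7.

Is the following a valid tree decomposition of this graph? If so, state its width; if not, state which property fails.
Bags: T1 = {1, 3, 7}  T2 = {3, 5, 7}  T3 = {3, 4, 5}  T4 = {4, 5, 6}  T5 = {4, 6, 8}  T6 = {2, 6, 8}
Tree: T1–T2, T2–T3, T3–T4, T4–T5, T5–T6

Every vertex of G appears in some bag (union = {1, 2, 3, 4, 5, 6, 7, 8}); every edge is covered by a bag; and for each vertex v the set of bags containing v is connected in the bag tree. The decomposition is therefore valid. The largest bag has 3 vertices, so the width is 2.

Yes; width 2.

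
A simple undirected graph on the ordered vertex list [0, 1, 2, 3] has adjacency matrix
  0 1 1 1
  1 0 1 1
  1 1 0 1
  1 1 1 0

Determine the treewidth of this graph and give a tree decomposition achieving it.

With just one bag of size 4, the width is 4 − 1 = 3, so tw(G) ≤ 3. Conversely, {0, 1, 2, 3} is a clique of size 4, and the vertices of any clique must share a bag in every tree decomposition; so some bag has ≥ 4 vertices and tw(G) ≥ 3. Hence tw(G) = 3 exactly.

Treewidth 3.
One optimal decomposition is:
Bags: B1 = {0, 1, 2, 3}
Tree: (single bag)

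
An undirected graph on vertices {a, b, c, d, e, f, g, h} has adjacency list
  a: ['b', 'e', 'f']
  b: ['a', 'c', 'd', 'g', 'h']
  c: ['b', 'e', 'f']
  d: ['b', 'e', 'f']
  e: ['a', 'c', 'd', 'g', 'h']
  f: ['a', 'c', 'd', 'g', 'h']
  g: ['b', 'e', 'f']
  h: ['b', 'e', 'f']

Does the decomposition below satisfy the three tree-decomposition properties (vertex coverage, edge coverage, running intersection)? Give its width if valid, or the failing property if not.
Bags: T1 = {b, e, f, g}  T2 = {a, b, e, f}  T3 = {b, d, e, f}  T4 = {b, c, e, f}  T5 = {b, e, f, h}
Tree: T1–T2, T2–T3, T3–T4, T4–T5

Yes; width 3.

Every vertex of G appears in some bag (union = {a, b, c, d, e, f, g, h}); every edge is covered by a bag; and for each vertex v the set of bags containing v is connected in the bag tree. The decomposition is therefore valid. The largest bag has 4 vertices, so the width is 3.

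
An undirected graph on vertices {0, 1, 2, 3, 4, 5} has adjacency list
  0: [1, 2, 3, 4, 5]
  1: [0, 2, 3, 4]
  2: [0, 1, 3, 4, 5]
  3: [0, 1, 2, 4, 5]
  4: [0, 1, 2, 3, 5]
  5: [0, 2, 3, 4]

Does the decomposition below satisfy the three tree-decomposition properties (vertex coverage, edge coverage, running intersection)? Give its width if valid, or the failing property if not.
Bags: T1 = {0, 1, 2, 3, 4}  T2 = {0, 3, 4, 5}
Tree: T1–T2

A tree decomposition must satisfy three properties: every vertex lies in some bag; for every edge, both endpoints lie together in some bag; and for every vertex, the bags containing it form a connected subtree. Here edge (2,5) lies in no bag, so the decomposition is invalid.

No — edge (2,5) lies in no bag.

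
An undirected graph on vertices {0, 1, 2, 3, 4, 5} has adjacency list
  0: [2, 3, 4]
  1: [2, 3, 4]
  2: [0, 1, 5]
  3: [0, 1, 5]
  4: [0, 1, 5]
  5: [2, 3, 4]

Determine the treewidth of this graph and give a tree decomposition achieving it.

Treewidth 3.
One optimal decomposition is:
Bags: B1 = {1, 2, 3, 4}  B2 = {0, 2, 3, 4}  B3 = {2, 3, 4, 5}
Tree: B1–B2, B2–B3

Each bag holds 4 vertices, so the decomposition has width 3, which upper-bounds the treewidth. For the lower bound: the 4 vertex sets {1,4}, {0,3}, {2}, {5} are disjoint, each induces a connected subgraph, and every pair is joined by at least one edge of G. Contracting each set to a single vertex therefore yields K_{4} as a minor, and since treewidth is minor-monotone, tw(G) ≥ tw(K_{4}) = 3. Therefore the treewidth is 3.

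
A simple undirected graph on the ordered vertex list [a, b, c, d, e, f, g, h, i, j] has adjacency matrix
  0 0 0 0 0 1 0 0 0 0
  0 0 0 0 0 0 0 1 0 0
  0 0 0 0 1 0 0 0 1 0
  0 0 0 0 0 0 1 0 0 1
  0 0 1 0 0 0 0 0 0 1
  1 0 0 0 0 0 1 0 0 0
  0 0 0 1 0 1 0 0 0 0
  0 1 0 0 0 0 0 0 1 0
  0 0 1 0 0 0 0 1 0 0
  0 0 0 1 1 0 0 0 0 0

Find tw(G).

A width-1 tree decomposition is:
Bags: B1 = {b, h}  B2 = {h, i}  B3 = {c, i}  B4 = {c, e}  B5 = {e, j}  B6 = {d, j}  B7 = {d, g}  B8 = {f, g}  B9 = {a, f}
Tree: B1–B2, B2–B3, B3–B4, B4–B5, B5–B6, B6–B7, B7–B8, B8–B9
Each bag holds 2 vertices, so the decomposition has width 1, which upper-bounds the treewidth. G has an edge, so its treewidth is at least 1. Hence tw(G) = 1 exactly.

1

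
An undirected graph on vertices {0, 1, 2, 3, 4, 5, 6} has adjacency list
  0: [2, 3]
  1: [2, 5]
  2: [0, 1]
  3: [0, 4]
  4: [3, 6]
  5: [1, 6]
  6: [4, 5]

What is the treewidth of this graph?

2

A width-2 tree decomposition is:
Bags: B1 = {0, 1, 2}  B2 = {0, 1, 5}  B3 = {0, 5, 6}  B4 = {0, 4, 6}  B5 = {0, 3, 4}
Tree: B1–B2, B2–B3, B3–B4, B4–B5
Each bag holds 3 vertices, so the decomposition has width 2, which upper-bounds the treewidth. For the lower bound, G contains the cycle 0–2–1–5–6–4–3–0, so G is not a forest; only forests have treewidth ≤ 1, hence tw(G) ≥ 2. The upper and lower bounds meet at 2, so that is the treewidth.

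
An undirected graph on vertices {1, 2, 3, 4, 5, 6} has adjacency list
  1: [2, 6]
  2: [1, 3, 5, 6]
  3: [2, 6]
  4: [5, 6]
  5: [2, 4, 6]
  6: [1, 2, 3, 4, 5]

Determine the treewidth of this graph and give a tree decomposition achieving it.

Treewidth 2.
One such decomposition:
Bags: B1 = {1, 2, 6}  B2 = {2, 5, 6}  B3 = {4, 5, 6}  B4 = {2, 3, 6}
Tree: B1–B2, B2–B3, B2–B4

Each bag holds 3 vertices, so the decomposition has width 2, which upper-bounds the treewidth. On the other hand G contains the 3-clique {1, 2, 6}. A clique must lie in a single bag of any decomposition, so no decomposition can have width below 2. Hence tw(G) = 2 exactly.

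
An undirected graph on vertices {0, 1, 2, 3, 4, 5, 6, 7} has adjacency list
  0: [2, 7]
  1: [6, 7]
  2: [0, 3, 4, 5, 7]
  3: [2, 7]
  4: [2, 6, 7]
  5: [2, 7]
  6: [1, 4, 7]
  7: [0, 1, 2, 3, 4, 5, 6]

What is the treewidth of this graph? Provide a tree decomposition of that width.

Treewidth 2.
One optimal decomposition is:
Bags: B1 = {4, 6, 7}  B2 = {2, 4, 7}  B3 = {1, 6, 7}  B4 = {0, 2, 7}  B5 = {2, 5, 7}  B6 = {2, 3, 7}
Tree: B1–B2, B1–B3, B2–B4, B4–B5, B5–B6

The largest bag has 3 vertices, giving width 2; this decomposition certifies tw(G) ≤ 2. On the other hand G contains the 3-clique {1, 6, 7}. A clique must lie in a single bag of any decomposition, so no decomposition can have width below 2. Therefore the treewidth is 2.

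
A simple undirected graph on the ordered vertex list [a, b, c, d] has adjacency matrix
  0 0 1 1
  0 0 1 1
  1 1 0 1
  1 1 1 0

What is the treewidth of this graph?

2

A width-2 tree decomposition is:
Bags: B1 = {a, c, d}  B2 = {b, c, d}
Tree: B1–B2
Every bag has size at most 3, so the width is 3 − 1 = 2 and tw(G) ≤ 2. On the other hand G contains the 3-clique {a, c, d}. A clique must lie in a single bag of any decomposition, so no decomposition can have width below 2. Combining the bounds, tw(G) = 2.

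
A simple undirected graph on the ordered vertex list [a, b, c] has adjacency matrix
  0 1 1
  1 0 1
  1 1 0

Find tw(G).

2

A width-2 tree decomposition is:
Bags: B1 = {a, b, c}
Tree: (single bag)
A single bag containing all 3 vertices is trivially a valid decomposition of width 2. Conversely, {a, b, c} is a clique of size 3, and the vertices of any clique must share a bag in every tree decomposition; so some bag has ≥ 3 vertices and tw(G) ≥ 2. Therefore the treewidth is 2.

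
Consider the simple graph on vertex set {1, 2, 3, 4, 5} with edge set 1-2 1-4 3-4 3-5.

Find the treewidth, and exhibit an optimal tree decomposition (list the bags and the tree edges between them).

Treewidth 1.
Bags: B1 = {1, 2}  B2 = {1, 4}  B3 = {3, 4}  B4 = {3, 5}
Tree: B1–B2, B2–B3, B3–B4

The largest bag has 2 vertices, giving width 1; this decomposition certifies tw(G) ≤ 1. G has an edge, so its treewidth is at least 1. Therefore the treewidth is 1.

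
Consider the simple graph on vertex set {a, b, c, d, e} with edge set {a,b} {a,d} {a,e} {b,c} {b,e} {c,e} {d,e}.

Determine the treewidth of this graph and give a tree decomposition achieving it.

Each bag holds 3 vertices, so the decomposition has width 2, which upper-bounds the treewidth. On the other hand G contains the 3-clique {b, c, e}. A clique must lie in a single bag of any decomposition, so no decomposition can have width below 2. Therefore the treewidth is 2.

Treewidth 2.
One optimal decomposition is:
Bags: B1 = {a, d, e}  B2 = {a, b, e}  B3 = {b, c, e}
Tree: B1–B2, B2–B3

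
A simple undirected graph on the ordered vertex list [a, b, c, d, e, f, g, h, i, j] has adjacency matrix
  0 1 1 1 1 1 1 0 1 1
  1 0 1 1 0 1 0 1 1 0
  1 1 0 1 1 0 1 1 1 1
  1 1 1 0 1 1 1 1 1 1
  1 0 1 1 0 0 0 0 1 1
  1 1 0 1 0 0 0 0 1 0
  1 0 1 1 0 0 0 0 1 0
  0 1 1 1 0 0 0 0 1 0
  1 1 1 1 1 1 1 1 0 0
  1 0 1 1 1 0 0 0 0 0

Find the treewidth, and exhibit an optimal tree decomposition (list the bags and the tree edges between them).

Treewidth 4.
Bags: B1 = {a, b, c, d, i}  B2 = {a, b, d, f, i}  B3 = {a, c, d, g, i}  B4 = {a, c, d, e, i}  B5 = {a, c, d, e, j}  B6 = {b, c, d, h, i}
Tree: B1–B2, B1–B3, B1–B4, B4–B5, B1–B6

The largest bag has 5 vertices, giving width 4; this decomposition certifies tw(G) ≤ 4. For the lower bound, the 5 vertices {a, c, d, e, j} are pairwise adjacent, and any tree decomposition puts a clique entirely inside one bag — forcing width ≥ 4. Combining the bounds, tw(G) = 4.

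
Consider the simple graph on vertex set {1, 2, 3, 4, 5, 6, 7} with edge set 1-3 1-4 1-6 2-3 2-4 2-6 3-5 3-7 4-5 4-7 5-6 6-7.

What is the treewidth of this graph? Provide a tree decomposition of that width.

Treewidth 3.
One optimal decomposition is:
Bags: B1 = {3, 4, 5, 6}  B2 = {3, 4, 6, 7}  B3 = {1, 3, 4, 6}  B4 = {2, 3, 4, 6}
Tree: B1–B2, B2–B3, B3–B4

The largest bag has 4 vertices, giving width 3; this decomposition certifies tw(G) ≤ 3. For the lower bound: the 4 vertex sets {4,5}, {3,7}, {6}, {1} are disjoint, each induces a connected subgraph, and every pair is joined by at least one edge of G. Contracting each set to a single vertex therefore yields K_{4} as a minor, and since treewidth is minor-monotone, tw(G) ≥ tw(K_{4}) = 3. Hence tw(G) = 3 exactly.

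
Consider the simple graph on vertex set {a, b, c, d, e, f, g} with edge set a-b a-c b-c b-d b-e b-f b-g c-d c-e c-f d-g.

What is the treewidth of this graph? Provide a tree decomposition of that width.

Treewidth 2.
One such decomposition:
Bags: B1 = {a, b, c}  B2 = {b, c, e}  B3 = {b, c, d}  B4 = {b, c, f}  B5 = {b, d, g}
Tree: B1–B2, B2–B3, B2–B4, B3–B5

The largest bag has 3 vertices, giving width 2; this decomposition certifies tw(G) ≤ 2. On the other hand G contains the 3-clique {b, d, g}. A clique must lie in a single bag of any decomposition, so no decomposition can have width below 2. The upper and lower bounds meet at 2, so that is the treewidth.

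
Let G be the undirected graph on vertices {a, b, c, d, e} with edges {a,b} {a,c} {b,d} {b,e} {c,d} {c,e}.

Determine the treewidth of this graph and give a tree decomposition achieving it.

Treewidth 2.
Bags: B1 = {b, c, d}  B2 = {b, c, e}  B3 = {a, b, c}
Tree: B1–B2, B2–B3

The largest bag has 3 vertices, giving width 2; this decomposition certifies tw(G) ≤ 2. For the lower bound, G contains the cycle c–d–b–e–c, so G is not a forest; only forests have treewidth ≤ 1, hence tw(G) ≥ 2. Combining the bounds, tw(G) = 2.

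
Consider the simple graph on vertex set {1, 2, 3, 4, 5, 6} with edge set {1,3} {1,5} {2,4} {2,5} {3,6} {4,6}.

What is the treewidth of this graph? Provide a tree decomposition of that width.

Treewidth 2.
One optimal decomposition is:
Bags: B1 = {1, 3, 5}  B2 = {2, 3, 5}  B3 = {2, 3, 4}  B4 = {3, 4, 6}
Tree: B1–B2, B2–B3, B3–B4

Each bag holds 3 vertices, so the decomposition has width 2, which upper-bounds the treewidth. Since 3–1–5–2–4–6–3 is a cycle in G, G is not acyclic. Forests are exactly the graphs of treewidth ≤ 1, so tw(G) ≥ 2. Hence tw(G) = 2 exactly.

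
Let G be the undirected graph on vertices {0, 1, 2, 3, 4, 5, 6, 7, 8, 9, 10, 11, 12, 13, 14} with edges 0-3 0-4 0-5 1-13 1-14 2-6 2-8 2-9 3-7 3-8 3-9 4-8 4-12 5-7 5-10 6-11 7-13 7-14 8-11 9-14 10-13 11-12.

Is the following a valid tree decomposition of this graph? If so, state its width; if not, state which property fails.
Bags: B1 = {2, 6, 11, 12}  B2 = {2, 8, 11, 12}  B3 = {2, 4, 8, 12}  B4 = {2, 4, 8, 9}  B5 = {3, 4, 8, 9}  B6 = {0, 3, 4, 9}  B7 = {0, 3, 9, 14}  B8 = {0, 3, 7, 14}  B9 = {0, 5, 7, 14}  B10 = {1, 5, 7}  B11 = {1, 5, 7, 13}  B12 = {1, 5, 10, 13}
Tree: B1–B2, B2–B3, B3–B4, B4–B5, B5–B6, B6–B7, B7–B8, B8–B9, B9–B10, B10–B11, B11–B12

A tree decomposition must satisfy three properties: every vertex lies in some bag; for every edge, both endpoints lie together in some bag; and for every vertex, the bags containing it form a connected subtree. Here edge (14,1) lies in no bag, so the decomposition is invalid.

No — edge (14,1) lies in no bag.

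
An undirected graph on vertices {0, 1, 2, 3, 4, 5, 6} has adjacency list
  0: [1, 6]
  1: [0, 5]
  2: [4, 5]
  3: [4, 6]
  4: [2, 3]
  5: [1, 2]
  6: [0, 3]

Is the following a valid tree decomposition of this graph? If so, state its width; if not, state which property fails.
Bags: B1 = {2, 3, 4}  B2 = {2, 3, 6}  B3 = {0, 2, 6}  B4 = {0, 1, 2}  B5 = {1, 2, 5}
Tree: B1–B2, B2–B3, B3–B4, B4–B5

Vertex coverage: the bags together contain {0, 1, 2, 3, 4, 5, 6}, the full vertex set. Edge coverage: each edge of G has both endpoints in at least one bag. Running intersection: for every vertex, the bags containing it form a connected subtree. All three properties hold, so this is a valid tree decomposition of width max|bag| − 1 = 2, and hence tw(G) ≤ 2.

Yes; width 2.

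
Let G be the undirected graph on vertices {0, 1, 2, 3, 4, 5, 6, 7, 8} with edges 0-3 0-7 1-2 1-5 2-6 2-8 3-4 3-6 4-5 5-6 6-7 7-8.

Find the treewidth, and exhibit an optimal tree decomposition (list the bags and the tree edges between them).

Each bag holds 4 vertices, so the decomposition has width 3, which upper-bounds the treewidth. For the lower bound: the 4 vertex sets {0,3,4}, {7}, {6}, {1,2,5,8} are disjoint, each induces a connected subgraph, and every pair is joined by at least one edge of G. Contracting each set to a single vertex therefore yields K_{4} as a minor, and since treewidth is minor-monotone, tw(G) ≥ tw(K_{4}) = 3. Hence tw(G) = 3 exactly.

Treewidth 3.
One such decomposition:
Bags: B1 = {0, 3, 4, 7}  B2 = {3, 4, 6, 7}  B3 = {4, 5, 6, 7}  B4 = {5, 6, 7, 8}  B5 = {2, 5, 6, 8}  B6 = {1, 2, 5, 8}
Tree: B1–B2, B2–B3, B3–B4, B4–B5, B5–B6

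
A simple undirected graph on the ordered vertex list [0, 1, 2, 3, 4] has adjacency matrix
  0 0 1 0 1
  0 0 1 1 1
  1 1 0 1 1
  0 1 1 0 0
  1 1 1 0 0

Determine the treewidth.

2

A width-2 tree decomposition is:
Bags: B1 = {1, 2, 4}  B2 = {0, 2, 4}  B3 = {1, 2, 3}
Tree: B1–B2, B1–B3
The largest bag has 3 vertices, giving width 2; this decomposition certifies tw(G) ≤ 2. Conversely, {0, 2, 4} is a clique of size 3, and the vertices of any clique must share a bag in every tree decomposition; so some bag has ≥ 3 vertices and tw(G) ≥ 2. Therefore the treewidth is 2.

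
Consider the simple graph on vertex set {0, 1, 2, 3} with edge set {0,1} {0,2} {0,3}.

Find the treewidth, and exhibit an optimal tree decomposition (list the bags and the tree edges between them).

Treewidth 1.
One optimal decomposition is:
Bags: B1 = {0, 3}  B2 = {0, 2}  B3 = {0, 1}
Tree: B1–B2, B2–B3

Every bag has size at most 2, so the width is 2 − 1 = 1 and tw(G) ≤ 1. Since G has at least one edge (e.g. 3–0), it is not an edgeless graph, so tw(G) ≥ 1. Combining the bounds, tw(G) = 1.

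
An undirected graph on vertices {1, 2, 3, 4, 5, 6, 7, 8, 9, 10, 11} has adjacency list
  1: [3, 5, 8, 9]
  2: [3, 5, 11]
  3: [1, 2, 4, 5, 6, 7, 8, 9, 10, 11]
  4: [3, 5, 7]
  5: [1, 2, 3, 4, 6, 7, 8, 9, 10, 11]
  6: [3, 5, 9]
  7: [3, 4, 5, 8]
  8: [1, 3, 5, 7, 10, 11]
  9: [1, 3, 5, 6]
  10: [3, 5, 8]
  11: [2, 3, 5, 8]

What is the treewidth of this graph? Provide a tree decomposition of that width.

Every bag has size at most 4, so the width is 4 − 1 = 3 and tw(G) ≤ 3. Conversely, {2, 3, 5, 11} is a clique of size 4, and the vertices of any clique must share a bag in every tree decomposition; so some bag has ≥ 4 vertices and tw(G) ≥ 3. Combining the bounds, tw(G) = 3.

Treewidth 3.
Bags: B1 = {3, 5, 7, 8}  B2 = {3, 5, 8, 10}  B3 = {3, 5, 8, 11}  B4 = {3, 4, 5, 7}  B5 = {2, 3, 5, 11}  B6 = {1, 3, 5, 8}  B7 = {1, 3, 5, 9}  B8 = {3, 5, 6, 9}
Tree: B1–B2, B2–B3, B1–B4, B3–B5, B3–B6, B6–B7, B7–B8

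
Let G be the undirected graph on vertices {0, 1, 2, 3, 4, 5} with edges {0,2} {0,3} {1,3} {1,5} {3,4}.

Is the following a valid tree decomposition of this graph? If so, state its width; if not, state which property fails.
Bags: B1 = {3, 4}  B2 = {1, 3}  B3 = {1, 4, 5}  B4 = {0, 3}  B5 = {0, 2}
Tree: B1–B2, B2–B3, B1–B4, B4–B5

No — bags containing vertex 4 are not connected in the tree.

A tree decomposition must satisfy three properties: every vertex lies in some bag; for every edge, both endpoints lie together in some bag; and for every vertex, the bags containing it form a connected subtree. Here bags containing vertex 4 are not connected in the tree, so the decomposition is invalid.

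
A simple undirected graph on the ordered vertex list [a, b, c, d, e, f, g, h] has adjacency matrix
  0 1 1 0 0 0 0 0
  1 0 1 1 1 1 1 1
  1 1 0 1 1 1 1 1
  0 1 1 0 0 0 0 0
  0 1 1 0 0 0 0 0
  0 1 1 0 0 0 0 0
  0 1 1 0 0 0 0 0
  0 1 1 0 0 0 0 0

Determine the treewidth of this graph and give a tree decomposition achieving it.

Treewidth 2.
Bags: B1 = {b, c, e}  B2 = {b, c, f}  B3 = {b, c, h}  B4 = {b, c, g}  B5 = {a, b, c}  B6 = {b, c, d}
Tree: B1–B2, B1–B3, B3–B4, B4–B5, B5–B6

The largest bag has 3 vertices, giving width 2; this decomposition certifies tw(G) ≤ 2. On the other hand G contains the 3-clique {b, c, d}. A clique must lie in a single bag of any decomposition, so no decomposition can have width below 2. Therefore the treewidth is 2.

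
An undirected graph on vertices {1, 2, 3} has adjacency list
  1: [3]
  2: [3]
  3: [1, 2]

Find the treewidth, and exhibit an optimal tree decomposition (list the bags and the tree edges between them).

Each bag holds 2 vertices, so the decomposition has width 1, which upper-bounds the treewidth. Since G has at least one edge (e.g. 3–2), it is not an edgeless graph, so tw(G) ≥ 1. Combining the bounds, tw(G) = 1.

Treewidth 1.
Bags: B1 = {2, 3}  B2 = {1, 3}
Tree: B1–B2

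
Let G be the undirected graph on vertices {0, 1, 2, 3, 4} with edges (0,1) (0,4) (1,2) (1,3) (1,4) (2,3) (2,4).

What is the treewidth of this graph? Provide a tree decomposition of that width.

Treewidth 2.
One such decomposition:
Bags: B1 = {0, 1, 4}  B2 = {1, 2, 4}  B3 = {1, 2, 3}
Tree: B1–B2, B2–B3

Every bag has size at most 3, so the width is 3 − 1 = 2 and tw(G) ≤ 2. On the other hand G contains the 3-clique {0, 1, 4}. A clique must lie in a single bag of any decomposition, so no decomposition can have width below 2. Combining the bounds, tw(G) = 2.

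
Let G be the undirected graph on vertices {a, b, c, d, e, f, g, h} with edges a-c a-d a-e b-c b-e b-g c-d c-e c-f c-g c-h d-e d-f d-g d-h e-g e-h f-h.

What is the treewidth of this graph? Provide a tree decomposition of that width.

Treewidth 3.
One such decomposition:
Bags: B1 = {c, d, e, g}  B2 = {a, c, d, e}  B3 = {c, d, e, h}  B4 = {c, d, f, h}  B5 = {b, c, e, g}
Tree: B1–B2, B2–B3, B3–B4, B1–B5

Every bag has size at most 4, so the width is 4 − 1 = 3 and tw(G) ≤ 3. On the other hand G contains the 4-clique {c, d, e, g}. A clique must lie in a single bag of any decomposition, so no decomposition can have width below 3. Combining the bounds, tw(G) = 3.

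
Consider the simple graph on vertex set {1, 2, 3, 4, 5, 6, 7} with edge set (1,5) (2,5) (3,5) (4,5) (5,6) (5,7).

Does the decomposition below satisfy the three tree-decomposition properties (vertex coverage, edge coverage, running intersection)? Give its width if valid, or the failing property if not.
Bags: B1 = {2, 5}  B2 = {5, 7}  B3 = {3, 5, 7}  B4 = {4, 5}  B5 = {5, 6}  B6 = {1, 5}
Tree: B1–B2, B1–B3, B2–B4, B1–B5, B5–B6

A tree decomposition must satisfy three properties: every vertex lies in some bag; for every edge, both endpoints lie together in some bag; and for every vertex, the bags containing it form a connected subtree. Here bags containing vertex 7 are not connected in the tree, so the decomposition is invalid.

No — bags containing vertex 7 are not connected in the tree.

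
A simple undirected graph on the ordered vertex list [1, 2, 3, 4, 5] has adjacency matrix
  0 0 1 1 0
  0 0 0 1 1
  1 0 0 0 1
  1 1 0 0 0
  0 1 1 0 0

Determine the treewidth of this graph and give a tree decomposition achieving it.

Every bag has size at most 3, so the width is 3 − 1 = 2 and tw(G) ≤ 2. For the lower bound, G contains the cycle 1–3–5–2–4–1, so G is not a forest; only forests have treewidth ≤ 1, hence tw(G) ≥ 2. Therefore the treewidth is 2.

Treewidth 2.
Bags: B1 = {1, 3, 5}  B2 = {1, 2, 5}  B3 = {1, 2, 4}
Tree: B1–B2, B2–B3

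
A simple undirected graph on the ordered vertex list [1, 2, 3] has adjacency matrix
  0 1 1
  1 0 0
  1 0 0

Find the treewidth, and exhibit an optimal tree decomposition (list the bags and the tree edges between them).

Treewidth 1.
One optimal decomposition is:
Bags: B1 = {1, 3}  B2 = {1, 2}
Tree: B1–B2

The largest bag has 2 vertices, giving width 1; this decomposition certifies tw(G) ≤ 1. G has an edge, so its treewidth is at least 1. The upper and lower bounds meet at 1, so that is the treewidth.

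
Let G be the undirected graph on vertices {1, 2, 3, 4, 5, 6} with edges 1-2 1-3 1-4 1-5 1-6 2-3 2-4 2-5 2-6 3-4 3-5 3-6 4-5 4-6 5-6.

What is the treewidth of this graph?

5

A width-5 tree decomposition is:
Bags: B1 = {1, 2, 3, 4, 5, 6}
Tree: (single bag)
A single bag containing all 6 vertices is trivially a valid decomposition of width 5. On the other hand G contains the 6-clique {1, 2, 3, 4, 5, 6}. A clique must lie in a single bag of any decomposition, so no decomposition can have width below 5. Combining the bounds, tw(G) = 5.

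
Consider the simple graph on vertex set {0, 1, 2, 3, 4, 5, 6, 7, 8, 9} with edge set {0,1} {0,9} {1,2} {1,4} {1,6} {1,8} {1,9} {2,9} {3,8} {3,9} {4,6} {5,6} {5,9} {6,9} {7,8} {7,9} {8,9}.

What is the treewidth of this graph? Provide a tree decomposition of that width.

Treewidth 2.
One such decomposition:
Bags: B1 = {1, 6, 9}  B2 = {0, 1, 9}  B3 = {1, 8, 9}  B4 = {5, 6, 9}  B5 = {1, 2, 9}  B6 = {7, 8, 9}  B7 = {1, 4, 6}  B8 = {3, 8, 9}
Tree: B1–B2, B1–B3, B1–B4, B1–B5, B3–B6, B1–B7, B6–B8

The largest bag has 3 vertices, giving width 2; this decomposition certifies tw(G) ≤ 2. For the lower bound, the 3 vertices {0, 1, 9} are pairwise adjacent, and any tree decomposition puts a clique entirely inside one bag — forcing width ≥ 2. Combining the bounds, tw(G) = 2.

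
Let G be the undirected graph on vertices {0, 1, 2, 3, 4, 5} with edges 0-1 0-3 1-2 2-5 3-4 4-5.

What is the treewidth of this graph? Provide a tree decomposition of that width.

The largest bag has 3 vertices, giving width 2; this decomposition certifies tw(G) ≤ 2. For the lower bound, G contains the cycle 1–2–5–4–3–0–1, so G is not a forest; only forests have treewidth ≤ 1, hence tw(G) ≥ 2. Therefore the treewidth is 2.

Treewidth 2.
One optimal decomposition is:
Bags: B1 = {1, 2, 5}  B2 = {1, 4, 5}  B3 = {1, 3, 4}  B4 = {0, 1, 3}
Tree: B1–B2, B2–B3, B3–B4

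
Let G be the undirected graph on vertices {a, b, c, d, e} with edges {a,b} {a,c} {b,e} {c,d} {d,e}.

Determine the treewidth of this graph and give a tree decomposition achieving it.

Each bag holds 3 vertices, so the decomposition has width 2, which upper-bounds the treewidth. For the lower bound, G contains the cycle c–d–e–b–a–c, so G is not a forest; only forests have treewidth ≤ 1, hence tw(G) ≥ 2. Combining the bounds, tw(G) = 2.

Treewidth 2.
One such decomposition:
Bags: B1 = {c, d, e}  B2 = {b, c, e}  B3 = {a, b, c}
Tree: B1–B2, B2–B3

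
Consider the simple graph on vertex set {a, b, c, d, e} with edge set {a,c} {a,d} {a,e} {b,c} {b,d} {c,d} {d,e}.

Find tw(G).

A width-2 tree decomposition is:
Bags: B1 = {a, d, e}  B2 = {a, c, d}  B3 = {b, c, d}
Tree: B1–B2, B2–B3
Each bag holds 3 vertices, so the decomposition has width 2, which upper-bounds the treewidth. For the lower bound, the 3 vertices {a, d, e} are pairwise adjacent, and any tree decomposition puts a clique entirely inside one bag — forcing width ≥ 2. Therefore the treewidth is 2.

2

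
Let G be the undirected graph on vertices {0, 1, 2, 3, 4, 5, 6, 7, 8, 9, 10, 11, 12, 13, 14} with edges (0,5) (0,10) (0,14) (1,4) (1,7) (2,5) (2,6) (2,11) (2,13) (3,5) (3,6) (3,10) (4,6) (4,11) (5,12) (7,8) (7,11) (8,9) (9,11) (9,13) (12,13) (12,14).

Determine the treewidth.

3

A width-3 tree decomposition is:
Bags: B1 = {0, 10, 12, 14}  B2 = {0, 5, 10, 12}  B3 = {3, 5, 10, 12}  B4 = {3, 5, 12, 13}  B5 = {2, 3, 5, 13}  B6 = {2, 3, 6, 13}  B7 = {2, 6, 9, 13}  B8 = {2, 6, 9, 11}  B9 = {4, 6, 9, 11}  B10 = {4, 8, 9, 11}  B11 = {4, 7, 8, 11}  B12 = {1, 4, 7, 8}
Tree: B1–B2, B2–B3, B3–B4, B4–B5, B5–B6, B6–B7, B7–B8, B8–B9, B9–B10, B10–B11, B11–B12
Each bag holds 4 vertices, so the decomposition has width 3, which upper-bounds the treewidth. For the lower bound: the 4 vertex sets {0,10,14}, {12}, {5}, {2,3,6,13} are disjoint, each induces a connected subgraph, and every pair is joined by at least one edge of G. Contracting each set to a single vertex therefore yields K_{4} as a minor, and since treewidth is minor-monotone, tw(G) ≥ tw(K_{4}) = 3. Combining the bounds, tw(G) = 3.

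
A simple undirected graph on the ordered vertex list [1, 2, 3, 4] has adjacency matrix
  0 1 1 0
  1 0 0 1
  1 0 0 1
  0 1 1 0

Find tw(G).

2

A width-2 tree decomposition is:
Bags: B1 = {1, 2, 3}  B2 = {2, 3, 4}
Tree: B1–B2
Each bag holds 3 vertices, so the decomposition has width 2, which upper-bounds the treewidth. Since 2–1–3–4–2 is a cycle in G, G is not acyclic. Forests are exactly the graphs of treewidth ≤ 1, so tw(G) ≥ 2. Hence tw(G) = 2 exactly.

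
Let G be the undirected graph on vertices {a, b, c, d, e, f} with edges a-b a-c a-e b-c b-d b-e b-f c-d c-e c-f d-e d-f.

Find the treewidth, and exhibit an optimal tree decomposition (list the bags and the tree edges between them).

Treewidth 3.
One such decomposition:
Bags: B1 = {b, c, d, e}  B2 = {a, b, c, e}  B3 = {b, c, d, f}
Tree: B1–B2, B1–B3

Every bag has size at most 4, so the width is 4 − 1 = 3 and tw(G) ≤ 3. For the lower bound, the 4 vertices {b, c, d, e} are pairwise adjacent, and any tree decomposition puts a clique entirely inside one bag — forcing width ≥ 3. The upper and lower bounds meet at 3, so that is the treewidth.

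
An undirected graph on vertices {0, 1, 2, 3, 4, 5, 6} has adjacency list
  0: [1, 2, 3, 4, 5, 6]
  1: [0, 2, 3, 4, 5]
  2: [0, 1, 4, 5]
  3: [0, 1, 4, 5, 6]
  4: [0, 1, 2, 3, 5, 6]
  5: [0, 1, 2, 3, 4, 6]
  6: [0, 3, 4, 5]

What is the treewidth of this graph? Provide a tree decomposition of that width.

Every bag has size at most 5, so the width is 5 − 1 = 4 and tw(G) ≤ 4. For the lower bound, the 5 vertices {0, 1, 2, 4, 5} are pairwise adjacent, and any tree decomposition puts a clique entirely inside one bag — forcing width ≥ 4. Therefore the treewidth is 4.

Treewidth 4.
One optimal decomposition is:
Bags: B1 = {0, 1, 2, 4, 5}  B2 = {0, 1, 3, 4, 5}  B3 = {0, 3, 4, 5, 6}
Tree: B1–B2, B2–B3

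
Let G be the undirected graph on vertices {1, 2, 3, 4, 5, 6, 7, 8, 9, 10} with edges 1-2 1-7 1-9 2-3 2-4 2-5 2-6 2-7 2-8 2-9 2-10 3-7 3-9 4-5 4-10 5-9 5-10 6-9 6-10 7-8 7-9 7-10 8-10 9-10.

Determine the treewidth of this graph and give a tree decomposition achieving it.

The largest bag has 4 vertices, giving width 3; this decomposition certifies tw(G) ≤ 3. Conversely, {2, 7, 8, 10} is a clique of size 4, and the vertices of any clique must share a bag in every tree decomposition; so some bag has ≥ 4 vertices and tw(G) ≥ 3. The upper and lower bounds meet at 3, so that is the treewidth.

Treewidth 3.
One optimal decomposition is:
Bags: B1 = {2, 7, 9, 10}  B2 = {2, 3, 7, 9}  B3 = {2, 5, 9, 10}  B4 = {2, 7, 8, 10}  B5 = {1, 2, 7, 9}  B6 = {2, 6, 9, 10}  B7 = {2, 4, 5, 10}
Tree: B1–B2, B1–B3, B1–B4, B2–B5, B3–B6, B3–B7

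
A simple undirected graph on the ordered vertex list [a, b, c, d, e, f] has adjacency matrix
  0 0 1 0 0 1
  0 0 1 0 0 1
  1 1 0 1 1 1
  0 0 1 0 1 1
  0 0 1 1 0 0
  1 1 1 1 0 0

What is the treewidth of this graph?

A width-2 tree decomposition is:
Bags: B1 = {c, d, f}  B2 = {a, c, f}  B3 = {b, c, f}  B4 = {c, d, e}
Tree: B1–B2, B1–B3, B1–B4
Each bag holds 3 vertices, so the decomposition has width 2, which upper-bounds the treewidth. For the lower bound, the 3 vertices {c, d, e} are pairwise adjacent, and any tree decomposition puts a clique entirely inside one bag — forcing width ≥ 2. Hence tw(G) = 2 exactly.

2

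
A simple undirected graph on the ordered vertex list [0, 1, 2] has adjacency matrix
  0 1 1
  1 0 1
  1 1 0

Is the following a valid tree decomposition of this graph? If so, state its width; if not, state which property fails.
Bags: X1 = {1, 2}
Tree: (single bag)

A tree decomposition must satisfy three properties: every vertex lies in some bag; for every edge, both endpoints lie together in some bag; and for every vertex, the bags containing it form a connected subtree. Here vertex 0 appears in no bag, so the decomposition is invalid.

No — vertex 0 appears in no bag.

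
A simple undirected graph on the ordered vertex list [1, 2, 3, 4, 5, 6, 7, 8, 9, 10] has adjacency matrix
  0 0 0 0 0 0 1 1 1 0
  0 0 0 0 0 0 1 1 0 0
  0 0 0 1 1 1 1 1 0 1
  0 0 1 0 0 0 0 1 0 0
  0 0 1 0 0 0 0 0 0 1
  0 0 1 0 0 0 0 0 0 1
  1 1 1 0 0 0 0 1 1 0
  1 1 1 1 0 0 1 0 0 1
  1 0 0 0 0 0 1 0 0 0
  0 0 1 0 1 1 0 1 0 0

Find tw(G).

2

A width-2 tree decomposition is:
Bags: B1 = {2, 7, 8}  B2 = {3, 7, 8}  B3 = {3, 4, 8}  B4 = {1, 7, 8}  B5 = {3, 8, 10}  B6 = {3, 6, 10}  B7 = {1, 7, 9}  B8 = {3, 5, 10}
Tree: B1–B2, B2–B3, B2–B4, B3–B5, B5–B6, B4–B7, B6–B8
Every bag has size at most 3, so the width is 3 − 1 = 2 and tw(G) ≤ 2. On the other hand G contains the 3-clique {1, 7, 8}. A clique must lie in a single bag of any decomposition, so no decomposition can have width below 2. Therefore the treewidth is 2.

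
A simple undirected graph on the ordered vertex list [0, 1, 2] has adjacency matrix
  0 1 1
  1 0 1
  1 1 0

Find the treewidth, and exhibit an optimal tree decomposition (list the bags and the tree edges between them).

Treewidth 2.
One optimal decomposition is:
Bags: B1 = {0, 1, 2}
Tree: (single bag)

With just one bag of size 3, the width is 3 − 1 = 2, so tw(G) ≤ 2. Conversely, {0, 1, 2} is a clique of size 3, and the vertices of any clique must share a bag in every tree decomposition; so some bag has ≥ 3 vertices and tw(G) ≥ 2. Combining the bounds, tw(G) = 2.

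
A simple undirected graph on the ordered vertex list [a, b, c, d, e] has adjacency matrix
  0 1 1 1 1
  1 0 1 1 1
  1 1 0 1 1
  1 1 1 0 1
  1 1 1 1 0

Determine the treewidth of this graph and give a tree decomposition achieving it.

With just one bag of size 5, the width is 5 − 1 = 4, so tw(G) ≤ 4. Conversely, {a, b, c, d, e} is a clique of size 5, and the vertices of any clique must share a bag in every tree decomposition; so some bag has ≥ 5 vertices and tw(G) ≥ 4. Hence tw(G) = 4 exactly.

Treewidth 4.
One such decomposition:
Bags: B1 = {a, b, c, d, e}
Tree: (single bag)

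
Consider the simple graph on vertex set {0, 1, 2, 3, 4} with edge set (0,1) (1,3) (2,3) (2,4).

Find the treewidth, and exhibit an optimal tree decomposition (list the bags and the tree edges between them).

Treewidth 1.
One such decomposition:
Bags: B1 = {1, 3}  B2 = {0, 1}  B3 = {2, 3}  B4 = {2, 4}
Tree: B1–B2, B1–B3, B3–B4

Each bag holds 2 vertices, so the decomposition has width 1, which upper-bounds the treewidth. Any graph with an edge has treewidth ≥ 1, and G has the edge 1–3. Therefore the treewidth is 1.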